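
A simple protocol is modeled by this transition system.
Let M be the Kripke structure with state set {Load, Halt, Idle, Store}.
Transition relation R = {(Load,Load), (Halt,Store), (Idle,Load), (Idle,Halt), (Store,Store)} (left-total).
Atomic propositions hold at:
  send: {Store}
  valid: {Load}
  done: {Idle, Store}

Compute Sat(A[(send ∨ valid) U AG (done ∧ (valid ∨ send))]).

{Store}

Sat(send ∨ valid) = {Load, Store}
Sat(valid ∨ send) = {Load, Store}
Sat(done ∧ (valid ∨ send)) = {Store}
AG (done ∧ (valid ∨ send)): greatest fixpoint, start Z0 = {Store}, keep only states in Sat with every successor in Z. Already a fixed point.
Sat(AG (done ∧ (valid ∨ send))) = {Store}
A[(send ∨ valid) U AG (done ∧ (valid ∨ send))]: least fixpoint, start Z0 = Sat(AG (done ∧ (valid ∨ send))) = {Store}, add states in Sat(send ∨ valid) with every successor in Z. Already a fixed point.
Sat(A[(send ∨ valid) U AG (done ∧ (valid ∨ send))]) = {Store}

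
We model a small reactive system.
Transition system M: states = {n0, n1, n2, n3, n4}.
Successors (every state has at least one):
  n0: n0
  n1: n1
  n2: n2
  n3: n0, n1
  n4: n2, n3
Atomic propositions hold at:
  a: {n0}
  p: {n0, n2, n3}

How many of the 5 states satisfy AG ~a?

2

Sat(~a) = {n1, n2, n3, n4}
AG ~a: greatest fixpoint, start Z0 = {n1, n2, n3, n4}, keep only states in Sat with every successor in Z. Z1 = {n1, n2, n4}; Z2 = {n1, n2}; fixed.
Sat(AG ~a) = {n1, n2}
|Sat(AG ~a)| = |{n1, n2}| = 2.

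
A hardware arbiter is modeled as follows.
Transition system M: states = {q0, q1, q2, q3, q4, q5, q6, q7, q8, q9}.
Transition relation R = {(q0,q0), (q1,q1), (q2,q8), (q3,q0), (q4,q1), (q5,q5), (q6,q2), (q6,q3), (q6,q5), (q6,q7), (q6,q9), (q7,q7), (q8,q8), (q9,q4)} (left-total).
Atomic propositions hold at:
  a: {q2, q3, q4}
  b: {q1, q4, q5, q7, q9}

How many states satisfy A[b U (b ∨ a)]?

Sat(b ∨ a) = {q1, q2, q3, q4, q5, q7, q9}
A[b U (b ∨ a)]: least fixpoint, start Z0 = Sat((b ∨ a)) = {q1, q2, q3, q4, q5, q7, q9}, add states in Sat(b) with every successor in Z. Already a fixed point.
Sat(A[b U (b ∨ a)]) = {q1, q2, q3, q4, q5, q7, q9}
|Sat(A[b U (b ∨ a)])| = |{q1, q2, q3, q4, q5, q7, q9}| = 7.

7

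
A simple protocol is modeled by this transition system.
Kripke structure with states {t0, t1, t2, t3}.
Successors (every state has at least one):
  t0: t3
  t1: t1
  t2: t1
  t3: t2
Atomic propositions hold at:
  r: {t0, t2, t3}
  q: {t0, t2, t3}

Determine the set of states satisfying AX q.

{t0, t3}

Sat(AX q) = {s : every successor in {t0, t2, t3}} = {t0, t3}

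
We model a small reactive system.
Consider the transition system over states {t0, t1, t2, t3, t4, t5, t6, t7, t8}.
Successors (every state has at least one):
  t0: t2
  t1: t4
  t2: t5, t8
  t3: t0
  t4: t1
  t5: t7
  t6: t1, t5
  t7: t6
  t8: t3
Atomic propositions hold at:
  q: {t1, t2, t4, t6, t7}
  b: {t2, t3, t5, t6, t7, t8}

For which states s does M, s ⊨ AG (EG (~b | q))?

{t1, t4}

Sat(~b) = {t0, t1, t4}
Sat(~b | q) = {t0, t1, t2, t4, t6, t7}
EG (~b | q): greatest fixpoint, start Z0 = {t0, t1, t2, t4, t6, t7}, keep only states in Sat with some successor in Z. Z1 = {t0, t1, t4, t6, t7}; Z2 = {t1, t4, t6, t7}; fixed.
Sat(EG (~b | q)) = {t1, t4, t6, t7}
AG (EG (~b | q)): greatest fixpoint, start Z0 = {t1, t4, t6, t7}, keep only states in Sat with every successor in Z. Z1 = {t1, t4, t7}; Z2 = {t1, t4}; fixed.
Sat(AG (EG (~b | q))) = {t1, t4}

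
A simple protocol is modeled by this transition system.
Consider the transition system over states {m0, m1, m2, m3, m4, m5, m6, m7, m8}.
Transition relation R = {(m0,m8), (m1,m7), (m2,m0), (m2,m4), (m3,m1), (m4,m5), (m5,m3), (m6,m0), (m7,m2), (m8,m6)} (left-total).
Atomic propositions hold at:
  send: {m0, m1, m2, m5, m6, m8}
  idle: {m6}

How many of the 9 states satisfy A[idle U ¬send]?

Sat(¬send) = {m3, m4, m7}
A[idle U ¬send]: least fixpoint, start Z0 = Sat(¬send) = {m3, m4, m7}, add states in Sat(idle) with every successor in Z. Already a fixed point.
Sat(A[idle U ¬send]) = {m3, m4, m7}
|Sat(A[idle U ¬send])| = |{m3, m4, m7}| = 3.

3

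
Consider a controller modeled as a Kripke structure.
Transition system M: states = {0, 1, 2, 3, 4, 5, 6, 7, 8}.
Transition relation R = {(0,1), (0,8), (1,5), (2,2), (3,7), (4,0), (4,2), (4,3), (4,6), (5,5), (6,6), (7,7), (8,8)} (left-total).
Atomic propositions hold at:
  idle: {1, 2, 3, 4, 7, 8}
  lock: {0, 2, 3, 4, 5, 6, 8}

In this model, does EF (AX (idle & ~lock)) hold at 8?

Sat(~lock) = {1, 7}
Sat(idle & ~lock) = {1, 7}
Sat(AX (idle & ~lock)) = {s : every successor in {1, 7}} = {3, 7}
EF (AX (idle & ~lock)): least fixpoint, start Z0 = {3, 7}, add states with some successor in Z. Z1 = {3, 4, 7}; fixed.
Sat(EF (AX (idle & ~lock))) = {3, 4, 7}
8 ∉ Sat(EF (AX (idle & ~lock))) = {3, 4, 7}, so the formula does not hold at 8.

No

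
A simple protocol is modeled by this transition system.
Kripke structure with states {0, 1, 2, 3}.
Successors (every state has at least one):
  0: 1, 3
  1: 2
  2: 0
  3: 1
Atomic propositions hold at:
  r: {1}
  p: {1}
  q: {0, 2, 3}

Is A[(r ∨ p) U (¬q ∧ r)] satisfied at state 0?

Sat(r ∨ p) = {1}
Sat(¬q) = {1}
Sat(¬q ∧ r) = {1}
A[(r ∨ p) U (¬q ∧ r)]: least fixpoint, start Z0 = Sat((¬q ∧ r)) = {1}, add states in Sat(r ∨ p) with every successor in Z. Already a fixed point.
Sat(A[(r ∨ p) U (¬q ∧ r)]) = {1}
0 ∉ Sat(A[(r ∨ p) U (¬q ∧ r)]) = {1}, so the formula does not hold at 0.

No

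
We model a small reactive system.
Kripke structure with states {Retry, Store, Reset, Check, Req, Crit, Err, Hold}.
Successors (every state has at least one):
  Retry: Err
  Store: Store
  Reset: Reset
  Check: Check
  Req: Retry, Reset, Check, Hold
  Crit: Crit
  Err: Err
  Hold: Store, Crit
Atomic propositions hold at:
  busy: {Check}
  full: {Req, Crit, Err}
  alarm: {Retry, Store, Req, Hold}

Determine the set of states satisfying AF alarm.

AF alarm: least fixpoint, start Z0 = {Retry, Store, Req, Hold}, add states with every successor in Z. Already a fixed point.
Sat(AF alarm) = {Retry, Store, Req, Hold}

{Retry, Store, Req, Hold}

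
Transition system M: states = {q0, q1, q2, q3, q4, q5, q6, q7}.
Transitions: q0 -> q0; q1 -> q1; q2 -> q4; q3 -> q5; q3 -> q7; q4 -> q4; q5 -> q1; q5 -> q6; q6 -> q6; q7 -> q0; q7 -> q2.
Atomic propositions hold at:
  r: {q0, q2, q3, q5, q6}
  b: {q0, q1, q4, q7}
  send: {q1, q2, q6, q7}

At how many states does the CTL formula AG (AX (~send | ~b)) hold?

Sat(~send) = {q0, q3, q4, q5}
Sat(~b) = {q2, q3, q5, q6}
Sat(~send | ~b) = {q0, q2, q3, q4, q5, q6}
Sat(AX (~send | ~b)) = {s : every successor in {q0, q2, q3, q4, q5, q6}} = {q0, q2, q4, q6, q7}
AG (AX (~send | ~b)): greatest fixpoint, start Z0 = {q0, q2, q4, q6, q7}, keep only states in Sat with every successor in Z. Already a fixed point.
Sat(AG (AX (~send | ~b))) = {q0, q2, q4, q6, q7}
|Sat(AG (AX (~send | ~b)))| = |{q0, q2, q4, q6, q7}| = 5.

5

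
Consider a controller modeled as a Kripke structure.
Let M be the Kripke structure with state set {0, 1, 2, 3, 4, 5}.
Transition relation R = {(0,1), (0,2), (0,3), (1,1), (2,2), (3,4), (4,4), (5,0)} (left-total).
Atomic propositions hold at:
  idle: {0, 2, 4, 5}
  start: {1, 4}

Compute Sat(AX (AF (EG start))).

{1, 3, 4}

EG start: greatest fixpoint, start Z0 = {1, 4}, keep only states in Sat with some successor in Z. Already a fixed point.
Sat(EG start) = {1, 4}
AF (EG start): least fixpoint, start Z0 = {1, 4}, add states with every successor in Z. Z1 = {1, 3, 4}; fixed.
Sat(AF (EG start)) = {1, 3, 4}
Sat(AX (AF (EG start))) = {s : every successor in {1, 3, 4}} = {1, 3, 4}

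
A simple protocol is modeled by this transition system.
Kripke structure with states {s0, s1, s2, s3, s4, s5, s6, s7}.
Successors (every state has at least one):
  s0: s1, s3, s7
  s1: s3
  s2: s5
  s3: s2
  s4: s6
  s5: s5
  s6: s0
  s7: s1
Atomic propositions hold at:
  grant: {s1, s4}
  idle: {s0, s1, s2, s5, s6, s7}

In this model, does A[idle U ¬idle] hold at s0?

Yes

Sat(¬idle) = {s3, s4}
A[idle U ¬idle]: least fixpoint, start Z0 = Sat(¬idle) = {s3, s4}, add states in Sat(idle) with every successor in Z. Z1 = {s1, s3, s4}; Z2 = {s1, s3, s4, s7}; Z3 = {s0, s1, s3, s4, s7}; Z4 = {s0, s1, s3, s4, s6, s7}; fixed.
Sat(A[idle U ¬idle]) = {s0, s1, s3, s4, s6, s7}
s0 ∈ Sat(A[idle U ¬idle]) = {s0, s1, s3, s4, s6, s7}, so the formula holds at s0.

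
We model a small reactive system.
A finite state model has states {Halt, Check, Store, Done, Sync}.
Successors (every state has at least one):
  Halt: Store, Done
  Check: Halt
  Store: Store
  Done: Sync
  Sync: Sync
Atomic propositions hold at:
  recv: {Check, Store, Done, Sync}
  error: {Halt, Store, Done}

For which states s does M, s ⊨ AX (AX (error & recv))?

Sat(error & recv) = {Store, Done}
Sat(AX (error & recv)) = {s : every successor in {Store, Done}} = {Halt, Store}
Sat(AX (AX (error & recv))) = {s : every successor in {Halt, Store}} = {Check, Store}

{Check, Store}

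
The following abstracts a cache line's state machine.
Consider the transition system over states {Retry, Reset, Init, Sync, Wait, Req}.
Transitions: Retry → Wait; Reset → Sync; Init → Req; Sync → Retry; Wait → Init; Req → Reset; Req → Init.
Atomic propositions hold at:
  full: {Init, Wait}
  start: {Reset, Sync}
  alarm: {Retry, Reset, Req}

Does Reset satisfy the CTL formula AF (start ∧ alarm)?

Yes

Sat(start ∧ alarm) = {Reset}
AF (start ∧ alarm): least fixpoint, start Z0 = {Reset}, add states with every successor in Z. Already a fixed point.
Sat(AF (start ∧ alarm)) = {Reset}
Reset ∈ Sat(AF (start ∧ alarm)) = {Reset}, so the formula holds at Reset.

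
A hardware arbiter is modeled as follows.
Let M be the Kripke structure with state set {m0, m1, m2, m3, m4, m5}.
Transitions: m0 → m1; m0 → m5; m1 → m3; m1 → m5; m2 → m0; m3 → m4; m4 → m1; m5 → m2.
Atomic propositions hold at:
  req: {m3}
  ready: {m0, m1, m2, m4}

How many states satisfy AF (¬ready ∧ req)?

1

Sat(¬ready) = {m3, m5}
Sat(¬ready ∧ req) = {m3}
AF (¬ready ∧ req): least fixpoint, start Z0 = {m3}, add states with every successor in Z. Already a fixed point.
Sat(AF (¬ready ∧ req)) = {m3}
|Sat(AF (¬ready ∧ req))| = |{m3}| = 1.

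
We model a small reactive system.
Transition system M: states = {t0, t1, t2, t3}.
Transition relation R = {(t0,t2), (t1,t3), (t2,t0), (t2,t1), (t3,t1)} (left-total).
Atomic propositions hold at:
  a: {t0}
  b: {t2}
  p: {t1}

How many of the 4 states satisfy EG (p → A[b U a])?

2

A[b U a]: least fixpoint, start Z0 = Sat(a) = {t0}, add states in Sat(b) with every successor in Z. Already a fixed point.
Sat(A[b U a]) = {t0}
Sat(p → A[b U a]) = {t0, t2, t3}
EG (p → A[b U a]): greatest fixpoint, start Z0 = {t0, t2, t3}, keep only states in Sat with some successor in Z. Z1 = {t0, t2}; fixed.
Sat(EG (p → A[b U a])) = {t0, t2}
|Sat(EG (p → A[b U a]))| = |{t0, t2}| = 2.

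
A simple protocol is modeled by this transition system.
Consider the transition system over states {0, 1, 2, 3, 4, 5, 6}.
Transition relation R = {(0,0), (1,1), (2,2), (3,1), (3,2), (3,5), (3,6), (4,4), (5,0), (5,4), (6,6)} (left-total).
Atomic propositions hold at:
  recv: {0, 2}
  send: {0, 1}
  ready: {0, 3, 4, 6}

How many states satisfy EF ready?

5

EF ready: least fixpoint, start Z0 = {0, 3, 4, 6}, add states with some successor in Z. Z1 = {0, 3, 4, 5, 6}; fixed.
Sat(EF ready) = {0, 3, 4, 5, 6}
|Sat(EF ready)| = |{0, 3, 4, 5, 6}| = 5.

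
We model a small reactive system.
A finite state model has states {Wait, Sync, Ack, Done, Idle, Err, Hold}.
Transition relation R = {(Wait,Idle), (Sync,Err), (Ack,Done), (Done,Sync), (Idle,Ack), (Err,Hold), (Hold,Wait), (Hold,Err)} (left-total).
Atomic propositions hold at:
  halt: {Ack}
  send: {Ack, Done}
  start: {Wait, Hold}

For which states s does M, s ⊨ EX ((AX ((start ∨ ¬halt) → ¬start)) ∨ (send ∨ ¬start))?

Sat(¬halt) = {Wait, Sync, Done, Idle, Err, Hold}
Sat(start ∨ ¬halt) = {Wait, Sync, Done, Idle, Err, Hold}
Sat(¬start) = {Sync, Ack, Done, Idle, Err}
Sat((start ∨ ¬halt) → ¬start) = {Sync, Ack, Done, Idle, Err}
Sat(AX ((start ∨ ¬halt) → ¬start)) = {s : every successor in {Sync, Ack, Done, Idle, Err}} = {Wait, Sync, Ack, Done, Idle}
Sat(send ∨ ¬start) = {Sync, Ack, Done, Idle, Err}
Sat((AX ((start ∨ ¬halt) → ¬start)) ∨ (send ∨ ¬start)) = {Wait, Sync, Ack, Done, Idle, Err}
Sat(EX ((AX ((start ∨ ¬halt) → ¬start)) ∨ (send ∨ ¬start))) = {s : some successor in {Wait, Sync, Ack, Done, Idle, Err}} = {Wait, Sync, Ack, Done, Idle, Hold}

{Wait, Sync, Ack, Done, Idle, Hold}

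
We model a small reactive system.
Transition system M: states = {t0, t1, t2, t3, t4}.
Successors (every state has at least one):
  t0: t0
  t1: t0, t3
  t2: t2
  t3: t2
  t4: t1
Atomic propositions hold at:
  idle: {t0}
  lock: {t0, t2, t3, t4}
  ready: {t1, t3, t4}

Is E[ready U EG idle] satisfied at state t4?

EG idle: greatest fixpoint, start Z0 = {t0}, keep only states in Sat with some successor in Z. Already a fixed point.
Sat(EG idle) = {t0}
E[ready U EG idle]: least fixpoint, start Z0 = Sat(EG idle) = {t0}, add states in Sat(ready) with some successor in Z. Z1 = {t0, t1}; Z2 = {t0, t1, t4}; fixed.
Sat(E[ready U EG idle]) = {t0, t1, t4}
t4 ∈ Sat(E[ready U EG idle]) = {t0, t1, t4}, so the formula holds at t4.

Yes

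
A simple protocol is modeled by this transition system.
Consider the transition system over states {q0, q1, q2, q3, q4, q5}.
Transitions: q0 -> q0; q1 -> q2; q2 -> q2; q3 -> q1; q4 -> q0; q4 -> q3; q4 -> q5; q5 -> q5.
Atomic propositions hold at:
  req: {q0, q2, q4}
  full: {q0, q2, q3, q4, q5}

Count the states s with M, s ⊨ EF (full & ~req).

3

Sat(~req) = {q1, q3, q5}
Sat(full & ~req) = {q3, q5}
EF (full & ~req): least fixpoint, start Z0 = {q3, q5}, add states with some successor in Z. Z1 = {q3, q4, q5}; fixed.
Sat(EF (full & ~req)) = {q3, q4, q5}
|Sat(EF (full & ~req))| = |{q3, q4, q5}| = 3.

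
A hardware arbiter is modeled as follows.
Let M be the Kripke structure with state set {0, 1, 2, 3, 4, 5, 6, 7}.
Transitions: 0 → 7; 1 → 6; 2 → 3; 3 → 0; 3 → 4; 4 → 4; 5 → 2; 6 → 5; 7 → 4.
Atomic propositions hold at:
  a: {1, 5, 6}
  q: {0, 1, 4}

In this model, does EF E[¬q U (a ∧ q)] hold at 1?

Yes

Sat(¬q) = {2, 3, 5, 6, 7}
Sat(a ∧ q) = {1}
E[¬q U (a ∧ q)]: least fixpoint, start Z0 = Sat((a ∧ q)) = {1}, add states in Sat(¬q) with some successor in Z. Already a fixed point.
Sat(E[¬q U (a ∧ q)]) = {1}
EF E[¬q U (a ∧ q)]: least fixpoint, start Z0 = {1}, add states with some successor in Z. Already a fixed point.
Sat(EF E[¬q U (a ∧ q)]) = {1}
1 ∈ Sat(EF E[¬q U (a ∧ q)]) = {1}, so the formula holds at 1.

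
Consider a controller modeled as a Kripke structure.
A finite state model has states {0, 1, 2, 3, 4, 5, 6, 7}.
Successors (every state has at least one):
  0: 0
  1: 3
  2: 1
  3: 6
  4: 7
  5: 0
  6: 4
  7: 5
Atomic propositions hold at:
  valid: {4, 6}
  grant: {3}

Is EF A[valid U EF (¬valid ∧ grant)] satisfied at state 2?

Yes

Sat(¬valid) = {0, 1, 2, 3, 5, 7}
Sat(¬valid ∧ grant) = {3}
EF (¬valid ∧ grant): least fixpoint, start Z0 = {3}, add states with some successor in Z. Z1 = {1, 3}; Z2 = {1, 2, 3}; fixed.
Sat(EF (¬valid ∧ grant)) = {1, 2, 3}
A[valid U EF (¬valid ∧ grant)]: least fixpoint, start Z0 = Sat(EF (¬valid ∧ grant)) = {1, 2, 3}, add states in Sat(valid) with every successor in Z. Already a fixed point.
Sat(A[valid U EF (¬valid ∧ grant)]) = {1, 2, 3}
EF A[valid U EF (¬valid ∧ grant)]: least fixpoint, start Z0 = {1, 2, 3}, add states with some successor in Z. Already a fixed point.
Sat(EF A[valid U EF (¬valid ∧ grant)]) = {1, 2, 3}
2 ∈ Sat(EF A[valid U EF (¬valid ∧ grant)]) = {1, 2, 3}, so the formula holds at 2.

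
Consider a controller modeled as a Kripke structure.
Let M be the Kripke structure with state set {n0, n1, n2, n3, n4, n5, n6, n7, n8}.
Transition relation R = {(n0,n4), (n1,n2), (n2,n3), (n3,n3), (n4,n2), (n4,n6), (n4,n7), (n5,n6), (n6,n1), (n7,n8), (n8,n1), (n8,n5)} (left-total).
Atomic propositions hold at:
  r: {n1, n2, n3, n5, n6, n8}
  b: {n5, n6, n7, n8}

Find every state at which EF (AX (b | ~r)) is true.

{n0, n4, n5, n7, n8}

Sat(~r) = {n0, n4, n7}
Sat(b | ~r) = {n0, n4, n5, n6, n7, n8}
Sat(AX (b | ~r)) = {s : every successor in {n0, n4, n5, n6, n7, n8}} = {n0, n5, n7}
EF (AX (b | ~r)): least fixpoint, start Z0 = {n0, n5, n7}, add states with some successor in Z. Z1 = {n0, n4, n5, n7, n8}; fixed.
Sat(EF (AX (b | ~r))) = {n0, n4, n5, n7, n8}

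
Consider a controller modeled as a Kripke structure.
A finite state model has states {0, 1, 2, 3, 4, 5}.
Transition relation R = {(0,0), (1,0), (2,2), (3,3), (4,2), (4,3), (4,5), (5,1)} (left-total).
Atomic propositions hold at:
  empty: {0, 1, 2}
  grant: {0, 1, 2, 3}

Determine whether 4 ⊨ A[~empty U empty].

Sat(~empty) = {3, 4, 5}
A[~empty U empty]: least fixpoint, start Z0 = Sat(empty) = {0, 1, 2}, add states in Sat(~empty) with every successor in Z. Z1 = {0, 1, 2, 5}; fixed.
Sat(A[~empty U empty]) = {0, 1, 2, 5}
4 ∉ Sat(A[~empty U empty]) = {0, 1, 2, 5}, so the formula does not hold at 4.

No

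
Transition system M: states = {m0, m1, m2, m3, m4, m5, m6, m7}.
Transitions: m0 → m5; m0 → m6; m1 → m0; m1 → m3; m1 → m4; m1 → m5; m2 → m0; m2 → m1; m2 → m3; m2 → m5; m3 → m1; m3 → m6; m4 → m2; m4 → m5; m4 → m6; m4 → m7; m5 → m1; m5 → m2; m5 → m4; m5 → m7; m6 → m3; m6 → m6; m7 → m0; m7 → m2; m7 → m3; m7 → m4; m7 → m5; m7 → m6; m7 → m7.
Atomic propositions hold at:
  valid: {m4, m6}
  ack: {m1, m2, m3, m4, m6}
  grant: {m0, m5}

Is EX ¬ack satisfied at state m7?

Sat(¬ack) = {m0, m5, m7}
Sat(EX ¬ack) = {s : some successor in {m0, m5, m7}} = {m0, m1, m2, m4, m5, m7}
m7 ∈ Sat(EX ¬ack) = {m0, m1, m2, m4, m5, m7}, so the formula holds at m7.

Yes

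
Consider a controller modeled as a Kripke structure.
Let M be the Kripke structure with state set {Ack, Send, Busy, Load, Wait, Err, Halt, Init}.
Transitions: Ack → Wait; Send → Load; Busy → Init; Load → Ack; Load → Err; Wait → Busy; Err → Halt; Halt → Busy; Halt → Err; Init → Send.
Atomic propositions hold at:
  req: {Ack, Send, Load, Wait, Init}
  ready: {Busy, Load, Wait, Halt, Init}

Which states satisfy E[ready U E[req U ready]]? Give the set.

E[req U ready]: least fixpoint, start Z0 = Sat(ready) = {Busy, Load, Wait, Halt, Init}, add states in Sat(req) with some successor in Z. Z1 = {Ack, Send, Busy, Load, Wait, Halt, Init}; fixed.
Sat(E[req U ready]) = {Ack, Send, Busy, Load, Wait, Halt, Init}
E[ready U E[req U ready]]: least fixpoint, start Z0 = Sat(E[req U ready]) = {Ack, Send, Busy, Load, Wait, Halt, Init}, add states in Sat(ready) with some successor in Z. Already a fixed point.
Sat(E[ready U E[req U ready]]) = {Ack, Send, Busy, Load, Wait, Halt, Init}

{Ack, Send, Busy, Load, Wait, Halt, Init}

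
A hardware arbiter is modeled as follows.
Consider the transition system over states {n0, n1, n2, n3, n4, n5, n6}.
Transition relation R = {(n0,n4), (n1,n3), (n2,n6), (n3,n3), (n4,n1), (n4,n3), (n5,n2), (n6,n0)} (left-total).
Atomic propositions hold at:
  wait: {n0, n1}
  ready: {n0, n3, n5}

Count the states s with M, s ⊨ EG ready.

EG ready: greatest fixpoint, start Z0 = {n0, n3, n5}, keep only states in Sat with some successor in Z. Z1 = {n3}; fixed.
Sat(EG ready) = {n3}
|Sat(EG ready)| = |{n3}| = 1.

1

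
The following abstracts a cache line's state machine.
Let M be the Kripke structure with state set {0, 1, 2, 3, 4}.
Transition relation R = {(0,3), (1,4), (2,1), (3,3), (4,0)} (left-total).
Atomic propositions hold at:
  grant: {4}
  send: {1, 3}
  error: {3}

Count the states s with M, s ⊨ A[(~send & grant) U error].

Sat(~send) = {0, 2, 4}
Sat(~send & grant) = {4}
A[(~send & grant) U error]: least fixpoint, start Z0 = Sat(error) = {3}, add states in Sat(~send & grant) with every successor in Z. Already a fixed point.
Sat(A[(~send & grant) U error]) = {3}
|Sat(A[(~send & grant) U error])| = |{3}| = 1.

1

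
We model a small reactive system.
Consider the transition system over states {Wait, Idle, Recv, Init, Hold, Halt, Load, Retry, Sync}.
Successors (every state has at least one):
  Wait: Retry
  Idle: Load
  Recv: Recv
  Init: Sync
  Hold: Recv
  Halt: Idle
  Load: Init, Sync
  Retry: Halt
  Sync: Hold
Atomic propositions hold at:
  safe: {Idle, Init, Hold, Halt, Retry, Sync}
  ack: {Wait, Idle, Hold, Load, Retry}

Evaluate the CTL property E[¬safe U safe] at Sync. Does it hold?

Sat(¬safe) = {Wait, Recv, Load}
E[¬safe U safe]: least fixpoint, start Z0 = Sat(safe) = {Idle, Init, Hold, Halt, Retry, Sync}, add states in Sat(¬safe) with some successor in Z. Z1 = {Wait, Idle, Init, Hold, Halt, Load, Retry, Sync}; fixed.
Sat(E[¬safe U safe]) = {Wait, Idle, Init, Hold, Halt, Load, Retry, Sync}
Sync ∈ Sat(E[¬safe U safe]) = {Wait, Idle, Init, Hold, Halt, Load, Retry, Sync}, so the formula holds at Sync.

Yes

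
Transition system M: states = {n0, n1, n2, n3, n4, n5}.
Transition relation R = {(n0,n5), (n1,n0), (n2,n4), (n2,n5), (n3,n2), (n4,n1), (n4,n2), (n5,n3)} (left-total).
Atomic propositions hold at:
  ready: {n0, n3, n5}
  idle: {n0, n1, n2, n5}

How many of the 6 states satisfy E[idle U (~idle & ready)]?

5

Sat(~idle) = {n3, n4}
Sat(~idle & ready) = {n3}
E[idle U (~idle & ready)]: least fixpoint, start Z0 = Sat((~idle & ready)) = {n3}, add states in Sat(idle) with some successor in Z. Z1 = {n3, n5}; Z2 = {n0, n2, n3, n5}; Z3 = {n0, n1, n2, n3, n5}; fixed.
Sat(E[idle U (~idle & ready)]) = {n0, n1, n2, n3, n5}
|Sat(E[idle U (~idle & ready)])| = |{n0, n1, n2, n3, n5}| = 5.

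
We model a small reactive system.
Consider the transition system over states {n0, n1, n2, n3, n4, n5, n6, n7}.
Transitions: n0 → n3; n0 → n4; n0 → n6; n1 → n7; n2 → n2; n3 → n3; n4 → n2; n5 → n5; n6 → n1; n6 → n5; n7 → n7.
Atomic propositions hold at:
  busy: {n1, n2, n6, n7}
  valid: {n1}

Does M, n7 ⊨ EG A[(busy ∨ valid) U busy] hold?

Sat(busy ∨ valid) = {n1, n2, n6, n7}
A[(busy ∨ valid) U busy]: least fixpoint, start Z0 = Sat(busy) = {n1, n2, n6, n7}, add states in Sat(busy ∨ valid) with every successor in Z. Already a fixed point.
Sat(A[(busy ∨ valid) U busy]) = {n1, n2, n6, n7}
EG A[(busy ∨ valid) U busy]: greatest fixpoint, start Z0 = {n1, n2, n6, n7}, keep only states in Sat with some successor in Z. Already a fixed point.
Sat(EG A[(busy ∨ valid) U busy]) = {n1, n2, n6, n7}
n7 ∈ Sat(EG A[(busy ∨ valid) U busy]) = {n1, n2, n6, n7}, so the formula holds at n7.

Yes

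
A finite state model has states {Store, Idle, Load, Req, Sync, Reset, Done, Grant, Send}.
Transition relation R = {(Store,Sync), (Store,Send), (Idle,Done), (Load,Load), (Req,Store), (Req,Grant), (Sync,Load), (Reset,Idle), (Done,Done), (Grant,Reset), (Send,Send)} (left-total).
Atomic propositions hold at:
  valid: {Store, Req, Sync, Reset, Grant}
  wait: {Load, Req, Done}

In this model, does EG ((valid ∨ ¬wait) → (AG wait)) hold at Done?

Yes

Sat(¬wait) = {Store, Idle, Sync, Reset, Grant, Send}
Sat(valid ∨ ¬wait) = {Store, Idle, Req, Sync, Reset, Grant, Send}
AG wait: greatest fixpoint, start Z0 = {Load, Req, Done}, keep only states in Sat with every successor in Z. Z1 = {Load, Done}; fixed.
Sat(AG wait) = {Load, Done}
Sat((valid ∨ ¬wait) → (AG wait)) = {Load, Done}
EG ((valid ∨ ¬wait) → (AG wait)): greatest fixpoint, start Z0 = {Load, Done}, keep only states in Sat with some successor in Z. Already a fixed point.
Sat(EG ((valid ∨ ¬wait) → (AG wait))) = {Load, Done}
Done ∈ Sat(EG ((valid ∨ ¬wait) → (AG wait))) = {Load, Done}, so the formula holds at Done.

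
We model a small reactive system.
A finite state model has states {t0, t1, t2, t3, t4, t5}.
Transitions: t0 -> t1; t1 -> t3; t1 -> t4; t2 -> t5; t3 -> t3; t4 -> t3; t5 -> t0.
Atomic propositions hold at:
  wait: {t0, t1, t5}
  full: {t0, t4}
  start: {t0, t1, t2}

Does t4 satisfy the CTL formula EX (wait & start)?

No

Sat(wait & start) = {t0, t1}
Sat(EX (wait & start)) = {s : some successor in {t0, t1}} = {t0, t5}
t4 ∉ Sat(EX (wait & start)) = {t0, t5}, so the formula does not hold at t4.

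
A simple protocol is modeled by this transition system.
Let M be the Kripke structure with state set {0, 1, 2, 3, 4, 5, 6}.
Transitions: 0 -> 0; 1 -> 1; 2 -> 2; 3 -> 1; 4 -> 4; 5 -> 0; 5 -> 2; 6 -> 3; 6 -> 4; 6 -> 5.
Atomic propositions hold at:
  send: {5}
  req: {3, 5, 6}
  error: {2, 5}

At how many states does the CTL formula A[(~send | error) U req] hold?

Sat(~send) = {0, 1, 2, 3, 4, 6}
Sat(~send | error) = {0, 1, 2, 3, 4, 5, 6}
A[(~send | error) U req]: least fixpoint, start Z0 = Sat(req) = {3, 5, 6}, add states in Sat(~send | error) with every successor in Z. Already a fixed point.
Sat(A[(~send | error) U req]) = {3, 5, 6}
|Sat(A[(~send | error) U req])| = |{3, 5, 6}| = 3.

3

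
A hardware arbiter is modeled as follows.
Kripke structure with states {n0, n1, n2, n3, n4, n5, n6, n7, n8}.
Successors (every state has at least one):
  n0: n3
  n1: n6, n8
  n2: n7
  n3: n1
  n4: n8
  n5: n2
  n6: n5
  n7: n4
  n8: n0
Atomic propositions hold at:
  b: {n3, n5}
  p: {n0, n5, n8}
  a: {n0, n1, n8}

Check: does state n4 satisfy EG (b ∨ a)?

Sat(b ∨ a) = {n0, n1, n3, n5, n8}
EG (b ∨ a): greatest fixpoint, start Z0 = {n0, n1, n3, n5, n8}, keep only states in Sat with some successor in Z. Z1 = {n0, n1, n3, n8}; fixed.
Sat(EG (b ∨ a)) = {n0, n1, n3, n8}
n4 ∉ Sat(EG (b ∨ a)) = {n0, n1, n3, n8}, so the formula does not hold at n4.

No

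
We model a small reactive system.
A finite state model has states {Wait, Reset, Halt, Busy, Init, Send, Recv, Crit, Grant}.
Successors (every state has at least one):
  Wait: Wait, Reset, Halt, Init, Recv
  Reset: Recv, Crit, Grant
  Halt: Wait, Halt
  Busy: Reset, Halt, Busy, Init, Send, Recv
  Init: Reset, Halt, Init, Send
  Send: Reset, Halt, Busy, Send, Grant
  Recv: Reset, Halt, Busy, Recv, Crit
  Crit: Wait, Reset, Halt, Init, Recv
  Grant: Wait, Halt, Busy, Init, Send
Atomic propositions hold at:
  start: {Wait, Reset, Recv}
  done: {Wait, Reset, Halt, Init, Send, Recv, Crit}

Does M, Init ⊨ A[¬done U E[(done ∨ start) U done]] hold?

Sat(¬done) = {Busy, Grant}
Sat(done ∨ start) = {Wait, Reset, Halt, Init, Send, Recv, Crit}
E[(done ∨ start) U done]: least fixpoint, start Z0 = Sat(done) = {Wait, Reset, Halt, Init, Send, Recv, Crit}, add states in Sat(done ∨ start) with some successor in Z. Already a fixed point.
Sat(E[(done ∨ start) U done]) = {Wait, Reset, Halt, Init, Send, Recv, Crit}
A[¬done U E[(done ∨ start) U done]]: least fixpoint, start Z0 = Sat(E[(done ∨ start) U done]) = {Wait, Reset, Halt, Init, Send, Recv, Crit}, add states in Sat(¬done) with every successor in Z. Already a fixed point.
Sat(A[¬done U E[(done ∨ start) U done]]) = {Wait, Reset, Halt, Init, Send, Recv, Crit}
Init ∈ Sat(A[¬done U E[(done ∨ start) U done]]) = {Wait, Reset, Halt, Init, Send, Recv, Crit}, so the formula holds at Init.

Yes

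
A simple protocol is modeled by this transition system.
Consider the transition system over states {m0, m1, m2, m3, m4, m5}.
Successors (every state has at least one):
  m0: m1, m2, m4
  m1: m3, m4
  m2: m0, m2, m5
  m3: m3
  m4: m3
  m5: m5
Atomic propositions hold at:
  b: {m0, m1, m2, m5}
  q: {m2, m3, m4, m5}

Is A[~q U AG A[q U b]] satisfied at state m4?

No

Sat(~q) = {m0, m1}
A[q U b]: least fixpoint, start Z0 = Sat(b) = {m0, m1, m2, m5}, add states in Sat(q) with every successor in Z. Already a fixed point.
Sat(A[q U b]) = {m0, m1, m2, m5}
AG A[q U b]: greatest fixpoint, start Z0 = {m0, m1, m2, m5}, keep only states in Sat with every successor in Z. Z1 = {m2, m5}; Z2 = {m5}; fixed.
Sat(AG A[q U b]) = {m5}
A[~q U AG A[q U b]]: least fixpoint, start Z0 = Sat(AG A[q U b]) = {m5}, add states in Sat(~q) with every successor in Z. Already a fixed point.
Sat(A[~q U AG A[q U b]]) = {m5}
m4 ∉ Sat(A[~q U AG A[q U b]]) = {m5}, so the formula does not hold at m4.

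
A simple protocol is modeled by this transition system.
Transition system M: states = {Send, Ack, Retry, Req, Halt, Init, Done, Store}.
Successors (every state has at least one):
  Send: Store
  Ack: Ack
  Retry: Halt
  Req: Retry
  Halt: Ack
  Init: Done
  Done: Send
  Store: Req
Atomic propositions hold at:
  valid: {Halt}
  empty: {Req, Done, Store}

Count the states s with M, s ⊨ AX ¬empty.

5

Sat(¬empty) = {Send, Ack, Retry, Halt, Init}
Sat(AX ¬empty) = {s : every successor in {Send, Ack, Retry, Halt, Init}} = {Ack, Retry, Req, Halt, Done}
|Sat(AX ¬empty)| = |{Ack, Retry, Req, Halt, Done}| = 5.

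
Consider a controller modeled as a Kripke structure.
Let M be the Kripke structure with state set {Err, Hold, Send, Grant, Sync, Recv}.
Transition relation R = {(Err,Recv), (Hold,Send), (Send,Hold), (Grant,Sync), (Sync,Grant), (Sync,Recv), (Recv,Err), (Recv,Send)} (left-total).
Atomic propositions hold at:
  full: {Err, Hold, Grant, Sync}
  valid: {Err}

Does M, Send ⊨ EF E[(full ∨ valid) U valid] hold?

No

Sat(full ∨ valid) = {Err, Hold, Grant, Sync}
E[(full ∨ valid) U valid]: least fixpoint, start Z0 = Sat(valid) = {Err}, add states in Sat(full ∨ valid) with some successor in Z. Already a fixed point.
Sat(E[(full ∨ valid) U valid]) = {Err}
EF E[(full ∨ valid) U valid]: least fixpoint, start Z0 = {Err}, add states with some successor in Z. Z1 = {Err, Recv}; Z2 = {Err, Sync, Recv}; Z3 = {Err, Grant, Sync, Recv}; fixed.
Sat(EF E[(full ∨ valid) U valid]) = {Err, Grant, Sync, Recv}
Send ∉ Sat(EF E[(full ∨ valid) U valid]) = {Err, Grant, Sync, Recv}, so the formula does not hold at Send.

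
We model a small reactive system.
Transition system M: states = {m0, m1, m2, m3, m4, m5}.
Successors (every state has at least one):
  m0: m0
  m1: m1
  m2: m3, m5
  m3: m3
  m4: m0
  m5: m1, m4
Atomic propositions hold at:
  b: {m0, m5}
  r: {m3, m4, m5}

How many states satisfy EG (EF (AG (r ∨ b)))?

5

Sat(r ∨ b) = {m0, m3, m4, m5}
AG (r ∨ b): greatest fixpoint, start Z0 = {m0, m3, m4, m5}, keep only states in Sat with every successor in Z. Z1 = {m0, m3, m4}; fixed.
Sat(AG (r ∨ b)) = {m0, m3, m4}
EF (AG (r ∨ b)): least fixpoint, start Z0 = {m0, m3, m4}, add states with some successor in Z. Z1 = {m0, m2, m3, m4, m5}; fixed.
Sat(EF (AG (r ∨ b))) = {m0, m2, m3, m4, m5}
EG (EF (AG (r ∨ b))): greatest fixpoint, start Z0 = {m0, m2, m3, m4, m5}, keep only states in Sat with some successor in Z. Already a fixed point.
Sat(EG (EF (AG (r ∨ b)))) = {m0, m2, m3, m4, m5}
|Sat(EG (EF (AG (r ∨ b))))| = |{m0, m2, m3, m4, m5}| = 5.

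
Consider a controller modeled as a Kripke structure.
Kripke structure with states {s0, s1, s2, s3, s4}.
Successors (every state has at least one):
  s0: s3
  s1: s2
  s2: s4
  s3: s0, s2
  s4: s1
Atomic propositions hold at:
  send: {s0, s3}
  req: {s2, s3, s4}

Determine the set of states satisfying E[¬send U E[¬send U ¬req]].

{s0, s1, s2, s4}

Sat(¬send) = {s1, s2, s4}
Sat(¬req) = {s0, s1}
E[¬send U ¬req]: least fixpoint, start Z0 = Sat(¬req) = {s0, s1}, add states in Sat(¬send) with some successor in Z. Z1 = {s0, s1, s4}; Z2 = {s0, s1, s2, s4}; fixed.
Sat(E[¬send U ¬req]) = {s0, s1, s2, s4}
E[¬send U E[¬send U ¬req]]: least fixpoint, start Z0 = Sat(E[¬send U ¬req]) = {s0, s1, s2, s4}, add states in Sat(¬send) with some successor in Z. Already a fixed point.
Sat(E[¬send U E[¬send U ¬req]]) = {s0, s1, s2, s4}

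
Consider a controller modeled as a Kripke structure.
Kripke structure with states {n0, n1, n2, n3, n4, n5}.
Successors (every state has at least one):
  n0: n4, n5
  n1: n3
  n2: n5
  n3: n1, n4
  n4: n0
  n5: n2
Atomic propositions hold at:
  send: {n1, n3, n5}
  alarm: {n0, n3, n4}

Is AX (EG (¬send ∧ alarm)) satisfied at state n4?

Yes

Sat(¬send) = {n0, n2, n4}
Sat(¬send ∧ alarm) = {n0, n4}
EG (¬send ∧ alarm): greatest fixpoint, start Z0 = {n0, n4}, keep only states in Sat with some successor in Z. Already a fixed point.
Sat(EG (¬send ∧ alarm)) = {n0, n4}
Sat(AX (EG (¬send ∧ alarm))) = {s : every successor in {n0, n4}} = {n4}
n4 ∈ Sat(AX (EG (¬send ∧ alarm))) = {n4}, so the formula holds at n4.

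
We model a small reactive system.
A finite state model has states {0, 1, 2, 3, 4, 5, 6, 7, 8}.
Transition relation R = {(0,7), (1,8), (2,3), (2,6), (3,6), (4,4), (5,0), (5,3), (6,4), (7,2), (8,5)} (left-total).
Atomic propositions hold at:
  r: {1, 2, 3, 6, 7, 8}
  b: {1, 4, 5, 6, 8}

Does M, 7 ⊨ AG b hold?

AG b: greatest fixpoint, start Z0 = {1, 4, 5, 6, 8}, keep only states in Sat with every successor in Z. Z1 = {1, 4, 6, 8}; Z2 = {1, 4, 6}; Z3 = {4, 6}; fixed.
Sat(AG b) = {4, 6}
7 ∉ Sat(AG b) = {4, 6}, so the formula does not hold at 7.

No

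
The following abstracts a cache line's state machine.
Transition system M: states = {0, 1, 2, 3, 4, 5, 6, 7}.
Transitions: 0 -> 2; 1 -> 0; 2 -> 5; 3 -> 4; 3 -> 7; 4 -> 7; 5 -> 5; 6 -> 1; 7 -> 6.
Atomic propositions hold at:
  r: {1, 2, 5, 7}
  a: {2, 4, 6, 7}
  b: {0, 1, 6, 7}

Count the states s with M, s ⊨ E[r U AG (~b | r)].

2

Sat(~b) = {2, 3, 4, 5}
Sat(~b | r) = {1, 2, 3, 4, 5, 7}
AG (~b | r): greatest fixpoint, start Z0 = {1, 2, 3, 4, 5, 7}, keep only states in Sat with every successor in Z. Z1 = {2, 3, 4, 5}; Z2 = {2, 5}; fixed.
Sat(AG (~b | r)) = {2, 5}
E[r U AG (~b | r)]: least fixpoint, start Z0 = Sat(AG (~b | r)) = {2, 5}, add states in Sat(r) with some successor in Z. Already a fixed point.
Sat(E[r U AG (~b | r)]) = {2, 5}
|Sat(E[r U AG (~b | r)])| = |{2, 5}| = 2.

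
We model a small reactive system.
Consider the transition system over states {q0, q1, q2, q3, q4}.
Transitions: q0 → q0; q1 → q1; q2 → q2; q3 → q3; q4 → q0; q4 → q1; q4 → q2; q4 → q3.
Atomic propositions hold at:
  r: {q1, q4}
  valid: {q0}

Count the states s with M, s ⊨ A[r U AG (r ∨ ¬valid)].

Sat(¬valid) = {q1, q2, q3, q4}
Sat(r ∨ ¬valid) = {q1, q2, q3, q4}
AG (r ∨ ¬valid): greatest fixpoint, start Z0 = {q1, q2, q3, q4}, keep only states in Sat with every successor in Z. Z1 = {q1, q2, q3}; fixed.
Sat(AG (r ∨ ¬valid)) = {q1, q2, q3}
A[r U AG (r ∨ ¬valid)]: least fixpoint, start Z0 = Sat(AG (r ∨ ¬valid)) = {q1, q2, q3}, add states in Sat(r) with every successor in Z. Already a fixed point.
Sat(A[r U AG (r ∨ ¬valid)]) = {q1, q2, q3}
|Sat(A[r U AG (r ∨ ¬valid)])| = |{q1, q2, q3}| = 3.

3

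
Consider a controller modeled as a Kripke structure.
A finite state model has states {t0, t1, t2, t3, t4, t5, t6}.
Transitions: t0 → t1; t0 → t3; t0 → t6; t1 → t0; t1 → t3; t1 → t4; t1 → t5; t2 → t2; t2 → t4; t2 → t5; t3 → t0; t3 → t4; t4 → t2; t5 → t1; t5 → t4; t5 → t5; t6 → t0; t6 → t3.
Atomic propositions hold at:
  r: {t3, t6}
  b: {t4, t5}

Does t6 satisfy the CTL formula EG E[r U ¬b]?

Yes

Sat(¬b) = {t0, t1, t2, t3, t6}
E[r U ¬b]: least fixpoint, start Z0 = Sat(¬b) = {t0, t1, t2, t3, t6}, add states in Sat(r) with some successor in Z. Already a fixed point.
Sat(E[r U ¬b]) = {t0, t1, t2, t3, t6}
EG E[r U ¬b]: greatest fixpoint, start Z0 = {t0, t1, t2, t3, t6}, keep only states in Sat with some successor in Z. Already a fixed point.
Sat(EG E[r U ¬b]) = {t0, t1, t2, t3, t6}
t6 ∈ Sat(EG E[r U ¬b]) = {t0, t1, t2, t3, t6}, so the formula holds at t6.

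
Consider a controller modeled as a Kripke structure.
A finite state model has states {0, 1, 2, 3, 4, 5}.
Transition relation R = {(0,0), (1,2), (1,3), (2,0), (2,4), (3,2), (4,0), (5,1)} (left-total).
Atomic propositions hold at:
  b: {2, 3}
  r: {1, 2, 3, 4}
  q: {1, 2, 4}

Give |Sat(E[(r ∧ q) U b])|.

Sat(r ∧ q) = {1, 2, 4}
E[(r ∧ q) U b]: least fixpoint, start Z0 = Sat(b) = {2, 3}, add states in Sat(r ∧ q) with some successor in Z. Z1 = {1, 2, 3}; fixed.
Sat(E[(r ∧ q) U b]) = {1, 2, 3}
|Sat(E[(r ∧ q) U b])| = |{1, 2, 3}| = 3.

3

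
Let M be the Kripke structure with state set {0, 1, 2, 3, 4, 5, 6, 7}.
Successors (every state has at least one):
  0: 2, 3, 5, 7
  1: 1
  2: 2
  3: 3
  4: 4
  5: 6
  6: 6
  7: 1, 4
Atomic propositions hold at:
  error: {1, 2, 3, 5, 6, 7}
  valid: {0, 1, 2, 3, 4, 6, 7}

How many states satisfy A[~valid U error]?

Sat(~valid) = {5}
A[~valid U error]: least fixpoint, start Z0 = Sat(error) = {1, 2, 3, 5, 6, 7}, add states in Sat(~valid) with every successor in Z. Already a fixed point.
Sat(A[~valid U error]) = {1, 2, 3, 5, 6, 7}
|Sat(A[~valid U error])| = |{1, 2, 3, 5, 6, 7}| = 6.

6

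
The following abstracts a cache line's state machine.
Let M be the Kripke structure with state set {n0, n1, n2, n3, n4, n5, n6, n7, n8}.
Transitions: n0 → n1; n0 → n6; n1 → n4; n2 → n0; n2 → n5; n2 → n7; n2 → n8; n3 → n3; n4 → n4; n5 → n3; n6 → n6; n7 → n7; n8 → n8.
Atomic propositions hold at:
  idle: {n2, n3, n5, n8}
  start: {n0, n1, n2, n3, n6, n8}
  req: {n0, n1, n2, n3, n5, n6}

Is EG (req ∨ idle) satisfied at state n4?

No

Sat(req ∨ idle) = {n0, n1, n2, n3, n5, n6, n8}
EG (req ∨ idle): greatest fixpoint, start Z0 = {n0, n1, n2, n3, n5, n6, n8}, keep only states in Sat with some successor in Z. Z1 = {n0, n2, n3, n5, n6, n8}; fixed.
Sat(EG (req ∨ idle)) = {n0, n2, n3, n5, n6, n8}
n4 ∉ Sat(EG (req ∨ idle)) = {n0, n2, n3, n5, n6, n8}, so the formula does not hold at n4.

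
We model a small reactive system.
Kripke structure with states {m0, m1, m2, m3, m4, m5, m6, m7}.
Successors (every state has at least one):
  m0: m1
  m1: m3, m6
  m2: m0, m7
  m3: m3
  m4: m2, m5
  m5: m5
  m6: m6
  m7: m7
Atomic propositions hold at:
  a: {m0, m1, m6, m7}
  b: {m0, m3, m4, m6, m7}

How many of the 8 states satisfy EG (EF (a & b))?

6

Sat(a & b) = {m0, m6, m7}
EF (a & b): least fixpoint, start Z0 = {m0, m6, m7}, add states with some successor in Z. Z1 = {m0, m1, m2, m6, m7}; Z2 = {m0, m1, m2, m4, m6, m7}; fixed.
Sat(EF (a & b)) = {m0, m1, m2, m4, m6, m7}
EG (EF (a & b)): greatest fixpoint, start Z0 = {m0, m1, m2, m4, m6, m7}, keep only states in Sat with some successor in Z. Already a fixed point.
Sat(EG (EF (a & b))) = {m0, m1, m2, m4, m6, m7}
|Sat(EG (EF (a & b)))| = |{m0, m1, m2, m4, m6, m7}| = 6.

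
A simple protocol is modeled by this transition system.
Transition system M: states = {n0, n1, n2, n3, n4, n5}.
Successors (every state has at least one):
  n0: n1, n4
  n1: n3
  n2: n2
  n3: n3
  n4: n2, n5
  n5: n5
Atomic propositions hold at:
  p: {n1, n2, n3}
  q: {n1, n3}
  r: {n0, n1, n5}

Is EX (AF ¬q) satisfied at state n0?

Sat(¬q) = {n0, n2, n4, n5}
AF ¬q: least fixpoint, start Z0 = {n0, n2, n4, n5}, add states with every successor in Z. Already a fixed point.
Sat(AF ¬q) = {n0, n2, n4, n5}
Sat(EX (AF ¬q)) = {s : some successor in {n0, n2, n4, n5}} = {n0, n2, n4, n5}
n0 ∈ Sat(EX (AF ¬q)) = {n0, n2, n4, n5}, so the formula holds at n0.

Yes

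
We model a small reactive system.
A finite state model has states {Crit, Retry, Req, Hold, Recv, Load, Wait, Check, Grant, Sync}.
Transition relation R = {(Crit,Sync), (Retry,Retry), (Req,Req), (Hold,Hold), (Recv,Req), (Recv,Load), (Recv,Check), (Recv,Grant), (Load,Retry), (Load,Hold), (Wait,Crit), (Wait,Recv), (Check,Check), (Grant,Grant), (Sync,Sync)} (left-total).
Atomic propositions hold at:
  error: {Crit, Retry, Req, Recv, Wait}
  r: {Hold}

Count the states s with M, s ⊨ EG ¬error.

Sat(¬error) = {Hold, Load, Check, Grant, Sync}
EG ¬error: greatest fixpoint, start Z0 = {Hold, Load, Check, Grant, Sync}, keep only states in Sat with some successor in Z. Already a fixed point.
Sat(EG ¬error) = {Hold, Load, Check, Grant, Sync}
|Sat(EG ¬error)| = |{Hold, Load, Check, Grant, Sync}| = 5.

5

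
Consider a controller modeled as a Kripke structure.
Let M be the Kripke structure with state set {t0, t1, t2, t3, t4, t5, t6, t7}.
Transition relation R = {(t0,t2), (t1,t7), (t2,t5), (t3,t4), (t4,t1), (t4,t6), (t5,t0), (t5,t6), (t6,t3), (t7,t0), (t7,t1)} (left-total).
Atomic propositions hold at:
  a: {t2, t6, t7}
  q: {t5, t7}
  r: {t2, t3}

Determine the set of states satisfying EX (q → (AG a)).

{t0, t3, t4, t5, t6, t7}

AG a: greatest fixpoint, start Z0 = {t2, t6, t7}, keep only states in Sat with every successor in Z. Z1 = ∅; fixed.
Sat(AG a) = ∅
Sat(q → (AG a)) = {t0, t1, t2, t3, t4, t6}
Sat(EX (q → (AG a))) = {s : some successor in {t0, t1, t2, t3, t4, t6}} = {t0, t3, t4, t5, t6, t7}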